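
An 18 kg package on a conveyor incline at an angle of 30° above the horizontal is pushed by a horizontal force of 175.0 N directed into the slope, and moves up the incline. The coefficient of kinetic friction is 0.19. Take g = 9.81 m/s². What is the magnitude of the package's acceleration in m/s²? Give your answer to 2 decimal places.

0.98 m/s²

The horizontal push has components F cos 30° = 175.0 × 0.8660 = 151.550 N up the incline and F sin 30° = 175.0 × 0.5000 = 87.500 N pressing into the surface.
The normal force is therefore N = mg cos 30° + F sin 30° = 152.918 + 87.500 = 240.418 N, and kinetic friction down the slope is μN = 0.19 × 240.418 = 45.679 N.
Along the incline: F cos 30° − mg sin 30° − μN = ma, so 151.550 − 88.290 − 45.679 = 18 a, giving a = 0.9767 m/s².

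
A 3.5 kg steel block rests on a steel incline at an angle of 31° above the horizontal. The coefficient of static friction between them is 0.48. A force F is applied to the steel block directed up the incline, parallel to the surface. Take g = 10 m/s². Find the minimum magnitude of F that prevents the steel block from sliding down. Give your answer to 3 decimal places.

3.626 N

The normal force is N = mg cos 31° = 30.001 N. With F at its minimum the steel block is on the verge of sliding down, so static friction is at its maximum μ_s N = 0.48 × 30.001 = 14.400 N and acts up the slope.
Equilibrium along the incline: F + μ_s N = mg sin 31°, so F = 18.026 − 14.400 = 3.626 N.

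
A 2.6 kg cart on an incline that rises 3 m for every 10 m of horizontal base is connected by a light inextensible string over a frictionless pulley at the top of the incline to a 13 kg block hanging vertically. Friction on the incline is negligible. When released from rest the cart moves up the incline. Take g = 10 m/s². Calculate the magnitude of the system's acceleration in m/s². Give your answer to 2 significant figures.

7.9 m/s²

For the cart on the incline: the weight component along the slope is m₁g sin 16.70° = 2.6 × 10 × 0.2873 = 7.470 N and the normal force is N = m₁g cos 16.70° = 24.903 N.
Newton's second law for the cart (up-slope positive): T − 7.470 = 2.6 a. For the hanging block (downward positive): 13 × 10 − T = 13 a.
Adding the two equations eliminates T: 122.530 = 15.6 a, so a = 7.8545 m/s².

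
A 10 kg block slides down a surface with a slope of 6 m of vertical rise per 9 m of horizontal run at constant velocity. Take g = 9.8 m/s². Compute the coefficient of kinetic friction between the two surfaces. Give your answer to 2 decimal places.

0.67

At constant velocity the net force along the incline is zero: mg sin 33.69° = μ mg cos 33.69°.
So μ = tan 33.69° = 0.5547 / 0.8321 = 0.6666.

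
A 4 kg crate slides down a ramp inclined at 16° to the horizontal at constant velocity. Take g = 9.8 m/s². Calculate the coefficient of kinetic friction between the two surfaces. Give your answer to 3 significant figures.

0.287

At constant velocity the net force along the incline is zero: mg sin 16° = μ mg cos 16°.
So μ = tan 16° = 0.2756 / 0.9613 = 0.2867.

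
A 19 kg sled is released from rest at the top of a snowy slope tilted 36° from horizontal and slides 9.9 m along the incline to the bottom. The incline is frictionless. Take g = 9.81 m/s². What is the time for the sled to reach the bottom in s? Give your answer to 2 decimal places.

1.85 s

The weight component along the incline is mg sin 36° = 109.557 N and the normal force is N = mg cos 36° = 150.793 N.
With no friction, a = g sin 36° = 5.7662 m/s².
Starting from rest, L = ½at², so t = √(2L/a) = √(2 × 9.9 / 5.7662) = 1.8531 s.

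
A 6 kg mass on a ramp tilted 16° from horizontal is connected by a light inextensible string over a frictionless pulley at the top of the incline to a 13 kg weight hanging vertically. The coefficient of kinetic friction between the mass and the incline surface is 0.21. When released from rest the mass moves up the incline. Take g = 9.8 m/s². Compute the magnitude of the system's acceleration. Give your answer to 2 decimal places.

For the mass on the incline: the weight component along the slope is m₁g sin 16° = 6 × 9.8 × 0.2756 = 16.205 N and the normal force is N = m₁g cos 16° = 56.522 N.
Kinetic friction opposes the mass's motion up the incline: f = μN = 0.21 × 56.522 = 11.870 N acting down the slope.
Newton's second law for the mass (up-slope positive): T − 16.205 − 11.870 = 6 a. For the hanging weight (downward positive): 13 × 9.8 − T = 13 a.
Adding the two equations eliminates T: 99.325 = 19 a, so a = 5.2276 m/s².

5.23 m/s²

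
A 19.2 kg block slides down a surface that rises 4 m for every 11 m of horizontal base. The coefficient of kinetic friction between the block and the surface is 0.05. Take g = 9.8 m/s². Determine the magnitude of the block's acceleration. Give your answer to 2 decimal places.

2.89 m/s²

Resolving the weight along the incline: the component pulling the block down the slope is mg sin 19.98° = 19.2 × 9.8 × 0.3417 = 64.294 N, and the normal force is N = mg cos 19.98° = 19.2 × 9.8 × 0.9398 = 176.833 N.
Kinetic friction acts up the slope with magnitude f = μN = 0.05 × 176.833 = 8.842 N.
Net force along the incline is 64.294 − 8.842 = 55.452 N, so a = 55.452 / 19.2 = 2.8881 m/s².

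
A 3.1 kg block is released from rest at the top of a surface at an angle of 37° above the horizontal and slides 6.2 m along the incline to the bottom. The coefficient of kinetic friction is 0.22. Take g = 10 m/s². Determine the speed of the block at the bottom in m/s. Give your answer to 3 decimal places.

The weight component along the incline is mg sin 37° = 18.656 N and the normal force is N = mg cos 37° = 24.758 N.
Friction up the slope is f = μN = 0.22 × 24.758 = 5.447 N, so the net downslope force is 18.656 − 5.447 = 13.209 N and a = 13.209 / 3.1 = 4.2610 m/s².
Starting from rest over a distance of 6.2 m, v² = 2aL = 2 × 4.2610 × 6.2 = 52.8364, so v = 7.2689 m/s.

7.269 m/s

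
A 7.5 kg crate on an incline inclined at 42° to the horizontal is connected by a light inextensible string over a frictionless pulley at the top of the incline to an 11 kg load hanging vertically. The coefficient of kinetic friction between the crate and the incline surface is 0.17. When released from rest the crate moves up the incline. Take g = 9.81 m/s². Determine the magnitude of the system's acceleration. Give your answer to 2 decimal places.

2.67 m/s²

For the crate on the incline: the weight component along the slope is m₁g sin 42° = 7.5 × 9.81 × 0.6691 = 49.229 N and the normal force is N = m₁g cos 42° = 54.677 N.
Kinetic friction opposes the crate's motion up the incline: f = μN = 0.17 × 54.677 = 9.295 N acting down the slope.
Newton's second law for the crate (up-slope positive): T − 49.229 − 9.295 = 7.5 a. For the hanging load (downward positive): 11 × 9.81 − T = 11 a.
Adding the two equations eliminates T: 49.386 = 18.5 a, so a = 2.6695 m/s².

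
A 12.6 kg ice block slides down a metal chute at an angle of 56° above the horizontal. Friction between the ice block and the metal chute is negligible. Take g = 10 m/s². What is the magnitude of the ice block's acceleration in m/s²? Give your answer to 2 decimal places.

8.29 m/s²

Resolving the weight along the incline: the component pulling the ice block down the slope is mg sin 56° = 12.6 × 10 × 0.8290 = 104.454 N, and the normal force is N = mg cos 56° = 12.6 × 10 × 0.5592 = 70.459 N.
With no friction the net force along the incline is 104.454 N, so a = g sin 56° = 104.454 / 12.6 = 8.2900 m/s².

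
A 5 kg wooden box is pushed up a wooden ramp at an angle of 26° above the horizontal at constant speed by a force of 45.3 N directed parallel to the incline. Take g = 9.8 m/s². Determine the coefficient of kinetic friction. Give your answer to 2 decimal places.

0.54

At constant speed ΣF = 0 along the incline. The applied 45.3 N acts up the slope; the weight component mg sin 26° = 21.480 N and kinetic friction μN both act down the slope.
So 45.3 = 21.480 + μ × 44.041, giving μ = (45.3 − 21.480) / 44.041 = 0.5409.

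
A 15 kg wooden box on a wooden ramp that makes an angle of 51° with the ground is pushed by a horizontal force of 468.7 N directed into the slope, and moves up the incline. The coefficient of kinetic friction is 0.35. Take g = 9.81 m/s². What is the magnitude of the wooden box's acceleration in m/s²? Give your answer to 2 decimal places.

The horizontal push has components F cos 51° = 468.7 × 0.6293 = 294.953 N up the incline and F sin 51° = 468.7 × 0.7771 = 364.227 N pressing into the surface.
The normal force is therefore N = mg cos 51° + F sin 51° = 92.601 + 364.227 = 456.828 N, and kinetic friction down the slope is μN = 0.35 × 456.828 = 159.890 N.
Along the incline: F cos 51° − mg sin 51° − μN = ma, so 294.953 − 114.350 − 159.890 = 15 a, giving a = 1.3809 m/s².

1.38 m/s²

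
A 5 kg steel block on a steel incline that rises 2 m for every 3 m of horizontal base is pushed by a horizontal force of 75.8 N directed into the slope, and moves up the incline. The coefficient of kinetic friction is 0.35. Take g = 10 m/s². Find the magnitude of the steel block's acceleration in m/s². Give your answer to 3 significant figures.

The horizontal push has components F cos 33.69° = 75.8 × 0.8321 = 63.073 N up the incline and F sin 33.69° = 75.8 × 0.5547 = 42.046 N pressing into the surface.
The normal force is therefore N = mg cos 33.69° + F sin 33.69° = 41.605 + 42.046 = 83.651 N, and kinetic friction down the slope is μN = 0.35 × 83.651 = 29.278 N.
Along the incline: F cos 33.69° − mg sin 33.69° − μN = ma, so 63.073 − 27.735 − 29.278 = 5 a, giving a = 1.2120 m/s².

1.21 m/s²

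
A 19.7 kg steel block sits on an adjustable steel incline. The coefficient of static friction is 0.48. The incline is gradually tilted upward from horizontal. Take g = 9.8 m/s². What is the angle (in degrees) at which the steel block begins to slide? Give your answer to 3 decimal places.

At the threshold of sliding, static friction is at its maximum μ_s N and exactly balances the weight component along the incline: mg sin θ = μ_s mg cos θ.
Hence tan θ = μ_s = 0.48, so θ = arctan(0.48) = 25.6410°.

25.641°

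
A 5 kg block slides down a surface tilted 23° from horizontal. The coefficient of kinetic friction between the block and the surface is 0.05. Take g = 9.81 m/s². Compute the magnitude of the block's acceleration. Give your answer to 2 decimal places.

Resolving the weight along the incline: the component pulling the block down the slope is mg sin 23° = 5 × 9.81 × 0.3907 = 19.164 N, and the normal force is N = mg cos 23° = 5 × 9.81 × 0.9205 = 45.151 N.
Kinetic friction acts up the slope with magnitude f = μN = 0.05 × 45.151 = 2.258 N.
Net force along the incline is 19.164 − 2.258 = 16.906 N, so a = 16.906 / 5 = 3.3812 m/s².

3.38 m/s²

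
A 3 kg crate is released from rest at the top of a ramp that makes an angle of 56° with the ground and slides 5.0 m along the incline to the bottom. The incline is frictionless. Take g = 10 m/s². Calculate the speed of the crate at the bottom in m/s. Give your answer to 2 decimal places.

The weight component along the incline is mg sin 56° = 24.871 N and the normal force is N = mg cos 56° = 16.776 N.
With no friction, a = g sin 56° = 8.2904 m/s².
Starting from rest over a distance of 5.0 m, v² = 2aL = 2 × 8.2904 × 5.0 = 82.9040, so v = 9.1052 m/s.

9.11 m/s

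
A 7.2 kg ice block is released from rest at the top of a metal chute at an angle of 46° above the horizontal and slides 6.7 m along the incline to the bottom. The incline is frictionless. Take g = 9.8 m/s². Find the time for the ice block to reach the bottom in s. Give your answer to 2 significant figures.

1.4 s

The weight component along the incline is mg sin 46° = 50.757 N and the normal force is N = mg cos 46° = 49.015 N.
With no friction, a = g sin 46° = 7.0495 m/s².
Starting from rest, L = ½at², so t = √(2L/a) = √(2 × 6.7 / 7.0495) = 1.3787 s.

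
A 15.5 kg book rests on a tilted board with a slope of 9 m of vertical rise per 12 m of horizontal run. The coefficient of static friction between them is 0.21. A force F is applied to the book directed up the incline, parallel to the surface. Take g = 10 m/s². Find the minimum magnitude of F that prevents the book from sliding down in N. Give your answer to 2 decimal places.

66.96 N

The normal force is N = mg cos 36.87° = 124.000 N. With F at its minimum the book is on the verge of sliding down, so static friction is at its maximum μ_s N = 0.21 × 124.000 = 26.040 N and acts up the slope.
Equilibrium along the incline: F + μ_s N = mg sin 36.87°, so F = 93.000 − 26.040 = 66.960 N.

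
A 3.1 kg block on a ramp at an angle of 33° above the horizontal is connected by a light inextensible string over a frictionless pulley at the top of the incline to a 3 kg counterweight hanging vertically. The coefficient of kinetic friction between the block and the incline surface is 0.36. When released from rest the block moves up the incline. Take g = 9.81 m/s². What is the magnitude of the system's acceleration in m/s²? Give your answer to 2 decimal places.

For the block on the incline: the weight component along the slope is m₁g sin 33° = 3.1 × 9.81 × 0.5446 = 16.562 N and the normal force is N = m₁g cos 33° = 25.505 N.
Kinetic friction opposes the block's motion up the incline: f = μN = 0.36 × 25.505 = 9.182 N acting down the slope.
Newton's second law for the block (up-slope positive): T − 16.562 − 9.182 = 3.1 a. For the hanging counterweight (downward positive): 3 × 9.81 − T = 3 a.
Adding the two equations eliminates T: 3.686 = 6.1 a, so a = 0.6043 m/s².

0.60 m/s²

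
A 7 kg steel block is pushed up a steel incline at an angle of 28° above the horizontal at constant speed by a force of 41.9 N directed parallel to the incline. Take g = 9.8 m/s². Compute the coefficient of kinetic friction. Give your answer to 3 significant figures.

0.160

At constant speed ΣF = 0 along the incline. The applied 41.9 N acts up the slope; the weight component mg sin 28° = 32.206 N and kinetic friction μN both act down the slope.
So 41.9 = 32.206 + μ × 60.570, giving μ = (41.9 − 32.206) / 60.570 = 0.1600.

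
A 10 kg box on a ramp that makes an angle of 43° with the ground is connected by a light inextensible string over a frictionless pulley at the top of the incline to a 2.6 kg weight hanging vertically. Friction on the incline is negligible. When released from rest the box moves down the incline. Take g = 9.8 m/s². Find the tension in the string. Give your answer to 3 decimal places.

34.014 N

For the box on the incline: the weight component along the slope is m₁g sin 43° = 10 × 9.8 × 0.6820 = 66.836 N and the normal force is N = m₁g cos 43° = 71.673 N.
Newton's second law for the box (down-slope positive): 66.836 − T = 10 a. For the hanging weight (upward positive): T − 2.6 × 9.8 = 2.6 a.
Adding the two equations eliminates T: 41.356 = 12.6 a, so a = 3.2822 m/s².
Then from the hanging weight's equation, T = 2.6 × (9.8 + 3.2822) = 34.014 N.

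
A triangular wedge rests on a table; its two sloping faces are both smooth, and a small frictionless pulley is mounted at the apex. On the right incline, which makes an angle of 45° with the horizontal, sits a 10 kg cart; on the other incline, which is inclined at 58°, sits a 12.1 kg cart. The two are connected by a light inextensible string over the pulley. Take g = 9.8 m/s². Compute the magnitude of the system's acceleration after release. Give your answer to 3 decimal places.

1.415 m/s²

Resolve each weight along its own incline: the 10 kg mass has component 10 × 9.8 × sin 45° = 69.296 N down its slope, and the 12.1 kg mass has 12.1 × 9.8 × sin 58° = 100.562 N down its slope.
The 12.1 kg side's 100.562 N exceeds the other side's 69.296 N, so that mass slides down and the 10 kg mass slides up. Taking that direction as positive, Newton's second law for the whole system gives 100.562 − 69.296 = (10 + 12.1) a, so a = 31.266 / 22.1 = 1.4148 m/s².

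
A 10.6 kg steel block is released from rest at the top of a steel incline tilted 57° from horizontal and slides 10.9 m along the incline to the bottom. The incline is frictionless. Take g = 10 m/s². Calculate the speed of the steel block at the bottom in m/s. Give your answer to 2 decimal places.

The weight component along the incline is mg sin 57° = 88.899 N and the normal force is N = mg cos 57° = 57.732 N.
With no friction, a = g sin 57° = 8.3867 m/s².
Starting from rest over a distance of 10.9 m, v² = 2aL = 2 × 8.3867 × 10.9 = 182.8301, so v = 13.5215 m/s.

13.52 m/s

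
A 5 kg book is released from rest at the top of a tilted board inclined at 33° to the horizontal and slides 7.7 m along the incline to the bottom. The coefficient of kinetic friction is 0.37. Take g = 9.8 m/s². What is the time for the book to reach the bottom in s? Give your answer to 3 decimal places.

2.590 s

The weight component along the incline is mg sin 33° = 26.687 N and the normal force is N = mg cos 33° = 41.095 N.
Friction up the slope is f = μN = 0.37 × 41.095 = 15.205 N, so the net downslope force is 26.687 − 15.205 = 11.482 N and a = 11.482 / 5 = 2.2964 m/s².
Starting from rest, L = ½at², so t = √(2L/a) = √(2 × 7.7 / 2.2964) = 2.5896 s.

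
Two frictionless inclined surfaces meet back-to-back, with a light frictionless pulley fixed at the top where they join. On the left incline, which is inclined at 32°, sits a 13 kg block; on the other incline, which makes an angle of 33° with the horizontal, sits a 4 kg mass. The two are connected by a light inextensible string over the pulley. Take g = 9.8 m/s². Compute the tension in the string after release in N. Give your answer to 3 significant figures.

Resolve each weight along its own incline: the 13 kg mass has component 13 × 9.8 × sin 32° = 67.512 N down its slope, and the 4 kg mass has 4 × 9.8 × sin 33° = 21.350 N down its slope.
The 13 kg side's 67.512 N exceeds the other side's 21.350 N, so that mass slides down and the 4 kg mass slides up. Taking that direction as positive, Newton's second law for the whole system gives 67.512 − 21.350 = (13 + 4) a, so a = 46.162 / 17 = 2.7154 m/s².
For the 4 kg mass (up-slope positive): T − 21.350 = 4 × 2.7154, so T = 32.212 N.

32.2 N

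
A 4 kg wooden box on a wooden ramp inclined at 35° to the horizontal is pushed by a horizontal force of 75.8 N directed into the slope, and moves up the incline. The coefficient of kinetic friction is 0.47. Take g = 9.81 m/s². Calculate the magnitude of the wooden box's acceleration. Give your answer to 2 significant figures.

The horizontal push has components F cos 35° = 75.8 × 0.8192 = 62.095 N up the incline and F sin 35° = 75.8 × 0.5736 = 43.479 N pressing into the surface.
The normal force is therefore N = mg cos 35° + F sin 35° = 32.145 + 43.479 = 75.624 N, and kinetic friction down the slope is μN = 0.47 × 75.624 = 35.543 N.
Along the incline: F cos 35° − mg sin 35° − μN = ma, so 62.095 − 22.508 − 35.543 = 4 a, giving a = 1.0110 m/s².

1.0 m/s²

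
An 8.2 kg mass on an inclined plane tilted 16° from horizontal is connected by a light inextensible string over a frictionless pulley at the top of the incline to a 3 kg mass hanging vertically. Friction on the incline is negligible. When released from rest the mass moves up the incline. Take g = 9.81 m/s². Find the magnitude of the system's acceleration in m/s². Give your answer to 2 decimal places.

For the mass on the incline: the weight component along the slope is m₁g sin 16° = 8.2 × 9.81 × 0.2756 = 22.170 N and the normal force is N = m₁g cos 16° = 77.326 N.
Newton's second law for the mass (up-slope positive): T − 22.170 = 8.2 a. For the hanging mass (downward positive): 3 × 9.81 − T = 3 a.
Adding the two equations eliminates T: 7.260 = 11.2 a, so a = 0.6482 m/s².

0.65 m/s²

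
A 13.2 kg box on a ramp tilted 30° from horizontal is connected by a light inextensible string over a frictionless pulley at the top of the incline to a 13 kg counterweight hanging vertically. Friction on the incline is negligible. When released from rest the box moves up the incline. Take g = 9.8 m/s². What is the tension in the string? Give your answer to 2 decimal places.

For the box on the incline: the weight component along the slope is m₁g sin 30° = 13.2 × 9.8 × 0.5000 = 64.680 N and the normal force is N = m₁g cos 30° = 112.029 N.
Newton's second law for the box (up-slope positive): T − 64.680 = 13.2 a. For the hanging counterweight (downward positive): 13 × 9.8 − T = 13 a.
Adding the two equations eliminates T: 62.720 = 26.2 a, so a = 2.3939 m/s².
Then from the hanging counterweight's equation, T = 13 × (9.8 − 2.3939) = 96.279 N.

96.28 N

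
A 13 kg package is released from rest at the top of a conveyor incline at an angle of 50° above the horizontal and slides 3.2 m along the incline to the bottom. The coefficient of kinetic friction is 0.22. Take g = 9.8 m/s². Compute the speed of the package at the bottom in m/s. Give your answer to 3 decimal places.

The weight component along the incline is mg sin 50° = 97.594 N and the normal force is N = mg cos 50° = 81.891 N.
Friction up the slope is f = μN = 0.22 × 81.891 = 18.016 N, so the net downslope force is 97.594 − 18.016 = 79.578 N and a = 79.578 / 13 = 6.1214 m/s².
Starting from rest over a distance of 3.2 m, v² = 2aL = 2 × 6.1214 × 3.2 = 39.1770, so v = 6.2592 m/s.

6.259 m/s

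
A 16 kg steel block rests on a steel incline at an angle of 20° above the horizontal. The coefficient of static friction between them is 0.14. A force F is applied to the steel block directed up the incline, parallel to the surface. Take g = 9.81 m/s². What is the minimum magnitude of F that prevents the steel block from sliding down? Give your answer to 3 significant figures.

The normal force is N = mg cos 20° = 147.494 N. With F at its minimum the steel block is on the verge of sliding down, so static friction is at its maximum μ_s N = 0.14 × 147.494 = 20.649 N and acts up the slope.
Equilibrium along the incline: F + μ_s N = mg sin 20°, so F = 53.683 − 20.649 = 33.034 N.

33.0 N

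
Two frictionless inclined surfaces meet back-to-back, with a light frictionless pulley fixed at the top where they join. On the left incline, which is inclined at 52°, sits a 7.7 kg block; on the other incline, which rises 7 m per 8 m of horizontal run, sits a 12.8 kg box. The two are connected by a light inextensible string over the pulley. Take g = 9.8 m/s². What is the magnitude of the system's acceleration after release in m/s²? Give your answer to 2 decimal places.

Resolve each weight along its own incline: the 7.7 kg mass has component 7.7 × 9.8 × sin 52° = 59.463 N down its slope, and the 12.8 kg mass has 12.8 × 9.8 × sin 41.19° = 82.603 N down its slope.
The 12.8 kg side's 82.603 N exceeds the other side's 59.463 N, so that mass slides down and the 7.7 kg mass slides up. Taking that direction as positive, Newton's second law for the whole system gives 82.603 − 59.463 = (7.7 + 12.8) a, so a = 23.140 / 20.5 = 1.1288 m/s².

1.13 m/s²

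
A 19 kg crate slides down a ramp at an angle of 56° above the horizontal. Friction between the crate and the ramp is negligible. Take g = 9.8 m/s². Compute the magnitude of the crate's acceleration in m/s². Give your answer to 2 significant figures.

8.1 m/s²

Resolving the weight along the incline: the component pulling the crate down the slope is mg sin 56° = 19 × 9.8 × 0.8290 = 154.360 N, and the normal force is N = mg cos 56° = 19 × 9.8 × 0.5592 = 104.123 N.
With no friction the net force along the incline is 154.360 N, so a = g sin 56° = 154.360 / 19 = 8.1242 m/s².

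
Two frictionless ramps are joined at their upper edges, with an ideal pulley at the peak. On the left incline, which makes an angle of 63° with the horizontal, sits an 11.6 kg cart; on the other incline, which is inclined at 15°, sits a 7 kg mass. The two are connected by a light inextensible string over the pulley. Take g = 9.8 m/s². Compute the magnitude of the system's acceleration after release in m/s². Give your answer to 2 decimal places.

4.49 m/s²

Resolve each weight along its own incline: the 11.6 kg mass has component 11.6 × 9.8 × sin 63° = 101.290 N down its slope, and the 7 kg mass has 7 × 9.8 × sin 15° = 17.755 N down its slope.
The 11.6 kg side's 101.290 N exceeds the other side's 17.755 N, so that mass slides down and the 7 kg mass slides up. Taking that direction as positive, Newton's second law for the whole system gives 101.290 − 17.755 = (11.6 + 7) a, so a = 83.535 / 18.6 = 4.4911 m/s².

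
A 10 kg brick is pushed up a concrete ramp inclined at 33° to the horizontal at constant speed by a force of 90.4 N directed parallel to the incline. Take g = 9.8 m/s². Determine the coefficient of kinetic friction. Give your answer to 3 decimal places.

0.450

At constant speed ΣF = 0 along the incline. The applied 90.4 N acts up the slope; the weight component mg sin 33° = 53.375 N and kinetic friction μN both act down the slope.
So 90.4 = 53.375 + μ × 82.190, giving μ = (90.4 − 53.375) / 82.190 = 0.4505.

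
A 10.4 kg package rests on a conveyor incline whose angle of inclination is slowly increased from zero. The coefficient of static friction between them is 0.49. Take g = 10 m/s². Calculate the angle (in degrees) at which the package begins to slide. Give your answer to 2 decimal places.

26.10°

At the threshold of sliding, static friction is at its maximum μ_s N and exactly balances the weight component along the incline: mg sin θ = μ_s mg cos θ.
Hence tan θ = μ_s = 0.49, so θ = arctan(0.49) = 26.1049°.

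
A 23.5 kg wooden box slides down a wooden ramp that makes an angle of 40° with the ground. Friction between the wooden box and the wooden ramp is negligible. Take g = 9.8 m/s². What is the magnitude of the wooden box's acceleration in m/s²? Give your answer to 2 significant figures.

Resolving the weight along the incline: the component pulling the wooden box down the slope is mg sin 40° = 23.5 × 9.8 × 0.6428 = 148.037 N, and the normal force is N = mg cos 40° = 23.5 × 9.8 × 0.7660 = 176.410 N.
With no friction the net force along the incline is 148.037 N, so a = g sin 40° = 148.037 / 23.5 = 6.2994 m/s².

6.3 m/s²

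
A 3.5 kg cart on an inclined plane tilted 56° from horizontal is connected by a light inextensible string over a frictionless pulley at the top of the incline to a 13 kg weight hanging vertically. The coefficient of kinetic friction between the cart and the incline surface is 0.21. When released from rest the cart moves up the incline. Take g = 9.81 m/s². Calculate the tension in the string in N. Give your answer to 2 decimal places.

For the cart on the incline: the weight component along the slope is m₁g sin 56° = 3.5 × 9.81 × 0.8290 = 28.464 N and the normal force is N = m₁g cos 56° = 19.200 N.
Kinetic friction opposes the cart's motion up the incline: f = μN = 0.21 × 19.200 = 4.032 N acting down the slope.
Newton's second law for the cart (up-slope positive): T − 28.464 − 4.032 = 3.5 a. For the hanging weight (downward positive): 13 × 9.81 − T = 13 a.
Adding the two equations eliminates T: 95.034 = 16.5 a, so a = 5.7596 m/s².
Then from the hanging weight's equation, T = 13 × (9.81 − 5.7596) = 52.655 N.

52.66 N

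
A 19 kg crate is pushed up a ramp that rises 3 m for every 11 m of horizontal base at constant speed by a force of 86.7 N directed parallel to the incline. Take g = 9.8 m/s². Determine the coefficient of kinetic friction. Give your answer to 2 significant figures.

0.21

At constant speed ΣF = 0 along the incline. The applied 86.7 N acts up the slope; the weight component mg sin 15.26° = 48.992 N and kinetic friction μN both act down the slope.
So 86.7 = 48.992 + μ × 179.639, giving μ = (86.7 − 48.992) / 179.639 = 0.2099.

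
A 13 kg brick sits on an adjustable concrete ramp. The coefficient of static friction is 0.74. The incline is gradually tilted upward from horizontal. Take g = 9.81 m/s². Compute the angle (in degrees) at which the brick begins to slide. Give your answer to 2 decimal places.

At the threshold of sliding, static friction is at its maximum μ_s N and exactly balances the weight component along the incline: mg sin θ = μ_s mg cos θ.
Hence tan θ = μ_s = 0.74, so θ = arctan(0.74) = 36.5014°.

36.50°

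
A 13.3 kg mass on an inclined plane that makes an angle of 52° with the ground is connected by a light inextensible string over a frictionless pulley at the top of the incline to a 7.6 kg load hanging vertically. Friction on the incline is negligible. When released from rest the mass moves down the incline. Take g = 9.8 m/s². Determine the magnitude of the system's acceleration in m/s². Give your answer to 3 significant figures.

1.35 m/s²

For the mass on the incline: the weight component along the slope is m₁g sin 52° = 13.3 × 9.8 × 0.7880 = 102.708 N and the normal force is N = m₁g cos 52° = 80.245 N.
Newton's second law for the mass (down-slope positive): 102.708 − T = 13.3 a. For the hanging load (upward positive): T − 7.6 × 9.8 = 7.6 a.
Adding the two equations eliminates T: 28.228 = 20.9 a, so a = 1.3506 m/s².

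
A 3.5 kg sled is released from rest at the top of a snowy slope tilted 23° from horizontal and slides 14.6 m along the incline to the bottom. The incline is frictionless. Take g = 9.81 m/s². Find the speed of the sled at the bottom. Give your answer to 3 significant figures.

10.6 m/s

The weight component along the incline is mg sin 23° = 13.416 N and the normal force is N = mg cos 23° = 31.606 N.
With no friction, a = g sin 23° = 3.8331 m/s².
Starting from rest over a distance of 14.6 m, v² = 2aL = 2 × 3.8331 × 14.6 = 111.9265, so v = 10.5795 m/s.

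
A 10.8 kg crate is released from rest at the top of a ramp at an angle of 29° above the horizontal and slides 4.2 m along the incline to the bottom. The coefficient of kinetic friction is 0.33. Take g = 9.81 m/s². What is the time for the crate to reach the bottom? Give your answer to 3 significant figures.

The weight component along the incline is mg sin 29° = 51.365 N and the normal force is N = mg cos 29° = 92.664 N.
Friction up the slope is f = μN = 0.33 × 92.664 = 30.579 N, so the net downslope force is 51.365 − 30.579 = 20.786 N and a = 20.786 / 10.8 = 1.9246 m/s².
Starting from rest, L = ½at², so t = √(2L/a) = √(2 × 4.2 / 1.9246) = 2.0891 s.

2.09 s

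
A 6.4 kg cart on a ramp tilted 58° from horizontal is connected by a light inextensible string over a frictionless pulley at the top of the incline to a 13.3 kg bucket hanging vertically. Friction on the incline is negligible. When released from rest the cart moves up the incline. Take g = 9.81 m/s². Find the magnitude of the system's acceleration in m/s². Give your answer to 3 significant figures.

For the cart on the incline: the weight component along the slope is m₁g sin 58° = 6.4 × 9.81 × 0.8480 = 53.241 N and the normal force is N = m₁g cos 58° = 33.270 N.
Newton's second law for the cart (up-slope positive): T − 53.241 = 6.4 a. For the hanging bucket (downward positive): 13.3 × 9.81 − T = 13.3 a.
Adding the two equations eliminates T: 77.232 = 19.7 a, so a = 3.9204 m/s².

3.92 m/s²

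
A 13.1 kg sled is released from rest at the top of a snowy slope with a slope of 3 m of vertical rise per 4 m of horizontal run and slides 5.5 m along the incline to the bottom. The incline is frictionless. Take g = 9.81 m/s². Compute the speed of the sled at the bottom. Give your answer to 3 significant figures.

The weight component along the incline is mg sin 36.87° = 77.107 N and the normal force is N = mg cos 36.87° = 102.809 N.
With no friction, a = g sin 36.87° = 5.8860 m/s².
Starting from rest over a distance of 5.5 m, v² = 2aL = 2 × 5.8860 × 5.5 = 64.7460, so v = 8.0465 m/s.

8.05 m/s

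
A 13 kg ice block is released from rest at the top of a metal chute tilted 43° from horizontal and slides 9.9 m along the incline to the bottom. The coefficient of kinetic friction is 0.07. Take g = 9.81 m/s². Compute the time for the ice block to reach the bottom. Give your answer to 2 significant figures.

1.8 s

The weight component along the incline is mg sin 43° = 86.975 N and the normal force is N = mg cos 43° = 93.270 N.
Friction up the slope is f = μN = 0.07 × 93.270 = 6.529 N, so the net downslope force is 86.975 − 6.529 = 80.446 N and a = 80.446 / 13 = 6.1882 m/s².
Starting from rest, L = ½at², so t = √(2L/a) = √(2 × 9.9 / 6.1882) = 1.7888 s.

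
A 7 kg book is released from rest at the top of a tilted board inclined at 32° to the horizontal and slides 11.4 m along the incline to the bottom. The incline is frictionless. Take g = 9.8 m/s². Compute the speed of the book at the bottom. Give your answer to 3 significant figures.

10.9 m/s

The weight component along the incline is mg sin 32° = 36.352 N and the normal force is N = mg cos 32° = 58.176 N.
With no friction, a = g sin 32° = 5.1932 m/s².
Starting from rest over a distance of 11.4 m, v² = 2aL = 2 × 5.1932 × 11.4 = 118.4050, so v = 10.8814 m/s.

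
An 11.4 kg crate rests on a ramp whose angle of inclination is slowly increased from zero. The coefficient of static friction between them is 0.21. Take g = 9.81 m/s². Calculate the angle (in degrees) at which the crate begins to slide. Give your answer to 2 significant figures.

12°

At the threshold of sliding, static friction is at its maximum μ_s N and exactly balances the weight component along the incline: mg sin θ = μ_s mg cos θ.
Hence tan θ = μ_s = 0.21, so θ = arctan(0.21) = 11.8598°.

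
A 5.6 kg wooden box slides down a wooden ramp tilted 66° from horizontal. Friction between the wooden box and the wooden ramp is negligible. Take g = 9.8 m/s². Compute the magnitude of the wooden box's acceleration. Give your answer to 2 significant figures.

9.0 m/s²

Resolving the weight along the incline: the component pulling the wooden box down the slope is mg sin 66° = 5.6 × 9.8 × 0.9135 = 50.133 N, and the normal force is N = mg cos 66° = 5.6 × 9.8 × 0.4067 = 22.320 N.
With no friction the net force along the incline is 50.133 N, so a = g sin 66° = 50.133 / 5.6 = 8.9523 m/s².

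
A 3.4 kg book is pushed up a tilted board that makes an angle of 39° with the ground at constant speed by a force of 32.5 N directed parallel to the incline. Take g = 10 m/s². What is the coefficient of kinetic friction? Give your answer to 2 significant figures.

0.42

At constant speed ΣF = 0 along the incline. The applied 32.5 N acts up the slope; the weight component mg sin 39° = 21.397 N and kinetic friction μN both act down the slope.
So 32.5 = 21.397 + μ × 26.423, giving μ = (32.5 − 21.397) / 26.423 = 0.4202.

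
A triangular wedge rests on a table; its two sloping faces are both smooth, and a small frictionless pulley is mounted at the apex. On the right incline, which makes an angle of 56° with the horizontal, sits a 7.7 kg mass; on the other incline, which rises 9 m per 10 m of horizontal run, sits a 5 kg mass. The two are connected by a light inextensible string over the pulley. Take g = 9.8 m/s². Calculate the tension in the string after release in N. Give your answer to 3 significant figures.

44.5 N

Resolve each weight along its own incline: the 7.7 kg mass has component 7.7 × 9.8 × sin 56° = 62.559 N down its slope, and the 5 kg mass has 5 × 9.8 × sin 41.99° = 32.779 N down its slope.
The 7.7 kg side's 62.559 N exceeds the other side's 32.779 N, so that mass slides down and the 5 kg mass slides up. Taking that direction as positive, Newton's second law for the whole system gives 62.559 − 32.779 = (7.7 + 5) a, so a = 29.780 / 12.7 = 2.3449 m/s².
For the 5 kg mass (up-slope positive): T − 32.779 = 5 × 2.3449, so T = 44.504 N.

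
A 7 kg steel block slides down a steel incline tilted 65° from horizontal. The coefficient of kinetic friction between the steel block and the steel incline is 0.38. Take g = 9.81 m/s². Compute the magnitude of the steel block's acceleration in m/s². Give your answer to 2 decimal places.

7.32 m/s²

Resolving the weight along the incline: the component pulling the steel block down the slope is mg sin 65° = 7 × 9.81 × 0.9063 = 62.236 N, and the normal force is N = mg cos 65° = 7 × 9.81 × 0.4226 = 29.020 N.
Kinetic friction acts up the slope with magnitude f = μN = 0.38 × 29.020 = 11.028 N.
Net force along the incline is 62.236 − 11.028 = 51.208 N, so a = 51.208 / 7 = 7.3154 m/s².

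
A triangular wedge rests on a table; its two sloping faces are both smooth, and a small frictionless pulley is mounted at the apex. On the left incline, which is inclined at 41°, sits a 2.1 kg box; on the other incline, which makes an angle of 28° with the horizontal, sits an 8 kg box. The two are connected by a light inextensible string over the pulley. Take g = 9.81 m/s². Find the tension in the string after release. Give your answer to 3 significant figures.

18.4 N

Resolve each weight along its own incline: the 2.1 kg mass has component 2.1 × 9.81 × sin 41° = 13.515 N down its slope, and the 8 kg mass has 8 × 9.81 × sin 28° = 36.844 N down its slope.
The 8 kg side's 36.844 N exceeds the other side's 13.515 N, so that mass slides down and the 2.1 kg mass slides up. Taking that direction as positive, Newton's second law for the whole system gives 36.844 − 13.515 = (2.1 + 8) a, so a = 23.329 / 10.1 = 2.3098 m/s².
For the 2.1 kg mass (up-slope positive): T − 13.515 = 2.1 × 2.3098, so T = 18.366 N.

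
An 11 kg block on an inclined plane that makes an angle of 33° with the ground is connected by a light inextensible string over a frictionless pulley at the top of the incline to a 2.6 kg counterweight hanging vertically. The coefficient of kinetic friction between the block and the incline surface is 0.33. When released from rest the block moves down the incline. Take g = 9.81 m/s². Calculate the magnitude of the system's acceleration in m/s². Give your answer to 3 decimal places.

For the block on the incline: the weight component along the slope is m₁g sin 33° = 11 × 9.81 × 0.5446 = 58.768 N and the normal force is N = m₁g cos 33° = 90.501 N.
Kinetic friction opposes the block's motion down the incline: f = μN = 0.33 × 90.501 = 29.865 N acting up the slope.
Newton's second law for the block (down-slope positive): 58.768 − 29.865 − T = 11 a. For the hanging counterweight (upward positive): T − 2.6 × 9.81 = 2.6 a.
Adding the two equations eliminates T: 3.397 = 13.6 a, so a = 0.2498 m/s².

0.250 m/s²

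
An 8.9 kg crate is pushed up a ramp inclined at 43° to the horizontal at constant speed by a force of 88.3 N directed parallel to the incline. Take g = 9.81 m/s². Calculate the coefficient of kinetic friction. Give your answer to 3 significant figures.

0.450

At constant speed ΣF = 0 along the incline. The applied 88.3 N acts up the slope; the weight component mg sin 43° = 59.545 N and kinetic friction μN both act down the slope.
So 88.3 = 59.545 + μ × 63.854, giving μ = (88.3 − 59.545) / 63.854 = 0.4503.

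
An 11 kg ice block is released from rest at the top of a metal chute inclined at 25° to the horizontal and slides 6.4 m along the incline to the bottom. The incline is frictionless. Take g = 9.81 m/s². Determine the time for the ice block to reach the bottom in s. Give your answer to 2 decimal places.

The weight component along the incline is mg sin 25° = 45.605 N and the normal force is N = mg cos 25° = 97.800 N.
With no friction, a = g sin 25° = 4.1459 m/s².
Starting from rest, L = ½at², so t = √(2L/a) = √(2 × 6.4 / 4.1459) = 1.7571 s.

1.76 s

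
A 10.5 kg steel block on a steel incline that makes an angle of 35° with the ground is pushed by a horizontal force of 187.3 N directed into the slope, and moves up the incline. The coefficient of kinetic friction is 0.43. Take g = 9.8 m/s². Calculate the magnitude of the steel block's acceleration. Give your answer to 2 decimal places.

The horizontal push has components F cos 35° = 187.3 × 0.8192 = 153.436 N up the incline and F sin 35° = 187.3 × 0.5736 = 107.435 N pressing into the surface.
The normal force is therefore N = mg cos 35° + F sin 35° = 84.296 + 107.435 = 191.731 N, and kinetic friction down the slope is μN = 0.43 × 191.731 = 82.444 N.
Along the incline: F cos 35° − mg sin 35° − μN = ma, so 153.436 − 59.023 − 82.444 = 10.5 a, giving a = 1.1399 m/s².

1.14 m/s²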